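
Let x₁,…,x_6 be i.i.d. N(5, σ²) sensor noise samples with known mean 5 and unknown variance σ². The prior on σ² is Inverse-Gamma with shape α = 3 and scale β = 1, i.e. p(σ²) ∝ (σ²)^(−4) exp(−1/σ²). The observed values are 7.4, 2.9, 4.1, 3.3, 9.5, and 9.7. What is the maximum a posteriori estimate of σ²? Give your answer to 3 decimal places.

Sum of squared deviations about the known mean: SS = (7.4−5)² + (2.9−5)² + (4.1−5)² + (3.3−5)² + (9.5−5)² + (9.7−5)² = 56.21.
The Normal likelihood contributes (σ²)^(−n/2) exp(−SS/(2σ²)), so the posterior is Inverse-Gamma(α + n/2, β + SS/2) = Inverse-Gamma(6, 29.105).
The mode of Inverse-Gamma(a, b) is b/(a+1) = 29.105/7 ≈ 4.158.

σ̂²_MAP = 4.158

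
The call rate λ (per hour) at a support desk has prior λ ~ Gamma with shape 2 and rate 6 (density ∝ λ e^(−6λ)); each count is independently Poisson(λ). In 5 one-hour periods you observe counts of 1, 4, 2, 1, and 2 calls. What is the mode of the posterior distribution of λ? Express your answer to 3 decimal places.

Σxᵢ = 1+4+2+1+2 = 10, with n = 5.
Posterior ∝ λe^(−6λ) · λ^10e^(−5λ) = λ^11e^(−11λ), i.e. Gamma(shape=12, rate=11).
The mode of a Gamma(a, b) with a ≥ 1 (shape–rate) is (a−1)/b = 11/11 ≈ 1.000.

λ̂_MAP = 1.000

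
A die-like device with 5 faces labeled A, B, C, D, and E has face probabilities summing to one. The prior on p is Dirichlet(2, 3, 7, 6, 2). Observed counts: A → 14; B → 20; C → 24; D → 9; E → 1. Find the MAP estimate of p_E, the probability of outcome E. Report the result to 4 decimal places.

MAP estimate of p_E = 0.0241

The posterior is Dirichlet(αᵢ + nᵢ) = Dirichlet(16, 23, 31, 15, 3).
For a Dirichlet(a₁,…,a_K) with all aᵢ > 1, the mode has j-th component (aⱼ − 1)/(Σaᵢ − K).
Here Σaᵢ = 88 and K = 5, so p_E = (3 − 1)/(88 − 5) = 2/83 ≈ 0.0241.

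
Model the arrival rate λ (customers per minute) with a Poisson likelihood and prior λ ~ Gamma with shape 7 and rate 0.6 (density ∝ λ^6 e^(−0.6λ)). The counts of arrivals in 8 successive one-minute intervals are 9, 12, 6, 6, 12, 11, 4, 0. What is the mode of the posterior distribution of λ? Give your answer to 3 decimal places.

Σxᵢ = 9+12+6+6+12+11+4+0 = 60, with n = 8.
Posterior ∝ λ^6e^(−0.6λ) · λ^60e^(−8λ) = λ^66e^(−8.6λ), i.e. Gamma(shape=67, rate=8.6).
The mode of a Gamma(a, b) with a ≥ 1 (shape–rate) is (a−1)/b = 66/8.6 ≈ 7.674.

λ̂_MAP = 7.674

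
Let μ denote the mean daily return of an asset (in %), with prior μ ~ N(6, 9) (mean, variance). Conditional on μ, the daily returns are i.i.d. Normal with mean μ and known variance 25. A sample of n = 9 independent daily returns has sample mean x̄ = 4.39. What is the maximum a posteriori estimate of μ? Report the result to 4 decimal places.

n = 9, x̄ = 4.39.
For a Normal prior and Normal likelihood with known variance, the posterior is Normal; its mode equals its mean, the precision-weighted average.
Prior precision 1/σ₀² = 1/9; data precision n/σ² = 9/25 = 0.36.
μ̂ = ((1/9)·6 + 0.36·4.39) / (1/9 + 0.36) = (16853/7500)/(106/225) = 50559/10600 ≈ 4.7697.

μ̂_MAP = 4.7697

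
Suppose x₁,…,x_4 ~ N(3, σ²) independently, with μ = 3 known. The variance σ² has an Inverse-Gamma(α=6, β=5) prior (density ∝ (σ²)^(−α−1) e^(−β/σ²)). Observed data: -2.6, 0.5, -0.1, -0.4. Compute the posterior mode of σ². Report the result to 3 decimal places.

Sum of squared deviations about the known mean: SS = (-2.6−3)² + (0.5−3)² + (-0.1−3)² + (-0.4−3)² = 58.78.
The Normal likelihood contributes (σ²)^(−n/2) exp(−SS/(2σ²)), so the posterior is Inverse-Gamma(α + n/2, β + SS/2) = Inverse-Gamma(8, 34.39).
The mode of Inverse-Gamma(a, b) is b/(a+1) = 34.39/9 ≈ 3.821.

σ̂²_MAP = 3.821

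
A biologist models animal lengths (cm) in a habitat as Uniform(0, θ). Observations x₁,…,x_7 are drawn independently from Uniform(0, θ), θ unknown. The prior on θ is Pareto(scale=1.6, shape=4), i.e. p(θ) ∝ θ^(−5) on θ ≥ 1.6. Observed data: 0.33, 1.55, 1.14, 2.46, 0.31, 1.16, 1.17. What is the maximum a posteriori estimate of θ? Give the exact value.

The Uniform(0, θ) likelihood is θ^(−n) for θ ≥ max(xᵢ), zero otherwise. Here max(xᵢ) = 2.46.
Posterior ∝ θ^(−5) · θ^(−7) = θ^(−12) on θ ≥ max(1.6, 2.46) = 2.46.
This density is strictly decreasing in θ, so the posterior mode lies at the lower boundary of the support.

θ̂_MAP = 2.46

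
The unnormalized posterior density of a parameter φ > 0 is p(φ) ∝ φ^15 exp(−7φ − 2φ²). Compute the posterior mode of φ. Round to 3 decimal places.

ℓ'(φ) = 15/φ − 7 − 4φ. Setting this to zero and multiplying by φ: 4φ² + 7φ − 15 = 0.
φ = (−7 + √(7² + 4·4·15)) / (2·4) = (−7 + √289) / 8 = (−7 + 17)/8 = 5/4.
ℓ''(φ) = −15/φ² − 4 < 0, confirming a maximum.

φ̂_MAP = 1.250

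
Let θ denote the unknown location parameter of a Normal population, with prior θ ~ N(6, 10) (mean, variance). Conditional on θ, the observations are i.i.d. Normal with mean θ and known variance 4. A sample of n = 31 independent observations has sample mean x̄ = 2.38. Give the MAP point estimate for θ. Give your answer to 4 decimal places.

θ̂_MAP = 2.4261

n = 31, x̄ = 2.38.
For a Normal prior and Normal likelihood with known variance, the posterior is Normal; its mode equals its mean, the precision-weighted average.
Prior precision 1/σ₀² = 1/10 = 0.1; data precision n/σ² = 31/4 = 7.75.
θ̂ = (0.1·6 + 7.75·2.38) / (0.1 + 7.75) = 19.045/7.85 = 3809/1570 ≈ 2.4261.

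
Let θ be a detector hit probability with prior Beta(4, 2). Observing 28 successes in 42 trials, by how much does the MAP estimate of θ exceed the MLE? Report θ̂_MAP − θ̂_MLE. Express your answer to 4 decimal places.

MAP − MLE = 0.0072

Posterior is Beta(32, 16); MAP = (32−1)/(48−2) = 31/46 ≈ 0.67391.
MLE ignores the prior: θ̂_MLE = k/n = 28/42 ≈ 0.66667.
Difference = 31/46 − 28/42 = 1/138 ≈ 0.0072.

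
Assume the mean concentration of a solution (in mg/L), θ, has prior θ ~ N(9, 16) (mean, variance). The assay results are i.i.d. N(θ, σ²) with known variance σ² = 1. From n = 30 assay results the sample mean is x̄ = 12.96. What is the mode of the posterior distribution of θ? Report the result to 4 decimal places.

n = 30, x̄ = 12.96.
For a Normal prior and Normal likelihood with known variance, the posterior is Normal; its mode equals its mean, the precision-weighted average.
Prior precision 1/σ₀² = 1/16 = 0.0625; data precision n/σ² = 30/1 = 30.
θ̂ = (0.0625·9 + 30·12.96) / (0.0625 + 30) = 389.3625/30.0625 = 31149/2405 ≈ 12.9518.

θ̂_MAP = 12.9518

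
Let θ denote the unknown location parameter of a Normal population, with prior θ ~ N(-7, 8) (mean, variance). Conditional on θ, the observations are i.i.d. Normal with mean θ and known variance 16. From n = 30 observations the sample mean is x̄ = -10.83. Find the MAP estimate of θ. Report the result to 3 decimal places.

n = 30, x̄ = -10.83.
For a Normal prior and Normal likelihood with known variance, the posterior is Normal; its mode equals its mean, the precision-weighted average.
Prior precision 1/σ₀² = 1/8 = 0.125; data precision n/σ² = 30/16 = 1.875.
θ̂ = (0.125·(-7) + 1.875·(-10.83)) / (0.125 + 1.875) = (-21.18125)/2 = -10.590625 ≈ -10.591.

θ̂_MAP = -10.591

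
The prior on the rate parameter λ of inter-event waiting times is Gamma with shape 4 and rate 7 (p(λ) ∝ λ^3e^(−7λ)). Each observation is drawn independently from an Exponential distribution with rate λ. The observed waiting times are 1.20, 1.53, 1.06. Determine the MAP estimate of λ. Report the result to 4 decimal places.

λ̂_MAP = 0.5561

The Exponential(rate=λ) likelihood is ∝ λ^n e^(−λΣtᵢ). Here n = 3 and Σtᵢ = 1.20 + 1.53 + 1.06 = 3.79.
Posterior ∝ λ^3e^(−7λ) · λ^3e^(−3.79λ) = λ^6e^(−10.79λ), i.e. Gamma(7, 10.79).
Mode = (a−1)/b = 6/10.79 ≈ 0.5561.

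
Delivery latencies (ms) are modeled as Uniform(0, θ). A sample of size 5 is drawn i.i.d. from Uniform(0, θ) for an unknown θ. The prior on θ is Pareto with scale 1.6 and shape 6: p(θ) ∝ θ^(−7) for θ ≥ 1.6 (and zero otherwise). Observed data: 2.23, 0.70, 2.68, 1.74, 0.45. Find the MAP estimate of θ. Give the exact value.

The Uniform(0, θ) likelihood is θ^(−n) for θ ≥ max(xᵢ), zero otherwise. Here max(xᵢ) = 2.68.
Posterior ∝ θ^(−7) · θ^(−5) = θ^(−12) on θ ≥ max(1.6, 2.68) = 2.68.
This density is strictly decreasing in θ, so the posterior mode lies at the lower boundary of the support.

θ̂_MAP = 2.68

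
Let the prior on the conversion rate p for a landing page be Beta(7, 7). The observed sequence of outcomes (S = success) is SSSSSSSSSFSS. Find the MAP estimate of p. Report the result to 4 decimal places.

p̂_MAP = 0.7083

Prior: Beta(7, 7).
Data: 11 successes in 12 trials (from the sequence). The binomial likelihood contributes p^11(1−p)^1, so the posterior is Beta(7+11, 7+1) = Beta(18, 8).
For Beta(a, b) with a, b > 1 the mode is (a−1)/(a+b−2) = 17/24 ≈ 0.7083.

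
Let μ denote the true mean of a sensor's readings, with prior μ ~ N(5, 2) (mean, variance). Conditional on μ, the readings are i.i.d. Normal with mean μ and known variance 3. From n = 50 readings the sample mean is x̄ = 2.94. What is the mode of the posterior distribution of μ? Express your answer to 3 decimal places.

n = 50, x̄ = 2.94.
For a Normal prior and Normal likelihood with known variance, the posterior is Normal; its mode equals its mean, the precision-weighted average.
Prior precision 1/σ₀² = 1/2 = 0.5; data precision n/σ² = 50/3.
μ̂ = (0.5·5 + (50/3)·2.94) / (0.5 + 50/3) = 51.5/(103/6) = 3.000.

μ̂_MAP = 3.000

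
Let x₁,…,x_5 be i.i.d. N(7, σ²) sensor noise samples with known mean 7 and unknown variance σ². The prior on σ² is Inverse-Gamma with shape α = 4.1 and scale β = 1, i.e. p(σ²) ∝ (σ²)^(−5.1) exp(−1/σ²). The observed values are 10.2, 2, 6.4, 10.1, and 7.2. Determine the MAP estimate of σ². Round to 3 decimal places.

Sum of squared deviations about the known mean: SS = (10.2−7)² + (2−7)² + (6.4−7)² + (10.1−7)² + (7.2−7)² = 45.25.
The Normal likelihood contributes (σ²)^(−n/2) exp(−SS/(2σ²)), so the posterior is Inverse-Gamma(α + n/2, β + SS/2) = Inverse-Gamma(6.6, 23.625).
The mode of Inverse-Gamma(a, b) is b/(a+1) = 23.625/7.6 ≈ 3.109.

σ̂²_MAP = 3.109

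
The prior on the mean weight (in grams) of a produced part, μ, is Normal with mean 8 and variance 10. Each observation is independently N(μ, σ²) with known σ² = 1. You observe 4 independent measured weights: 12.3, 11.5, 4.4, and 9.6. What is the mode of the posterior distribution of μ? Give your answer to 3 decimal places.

n = 4; x̄ = (12.3 + 11.5 + 4.4 + 9.6)/4 = 37.8/4 = 9.45.
For a Normal prior and Normal likelihood with known variance, the posterior is Normal; its mode equals its mean, the precision-weighted average.
Prior precision 1/σ₀² = 1/10 = 0.1; data precision n/σ² = 4/1 = 4.
μ̂ = (0.1·8 + 4·9.45) / (0.1 + 4) = 38.6/4.1 = 386/41 ≈ 9.415.

μ̂_MAP = 9.415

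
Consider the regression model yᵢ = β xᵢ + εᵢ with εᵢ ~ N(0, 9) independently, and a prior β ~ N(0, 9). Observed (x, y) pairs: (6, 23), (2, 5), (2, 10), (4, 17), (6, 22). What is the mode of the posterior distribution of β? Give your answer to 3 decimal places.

log p(β | y) = −Σ(yᵢ − βxᵢ)²/(2·9) − β²/(2·9) + const.
Setting the derivative to zero: Σxᵢ(yᵢ − βxᵢ)/9 − β/9 = 0, so β = Σxᵢyᵢ / (Σxᵢ² + σ²/τ²).
Σxᵢyᵢ = 6·23 + 2·5 + 2·10 + 4·17 + 6·22 = 368; Σxᵢ² = 96; σ²/τ² = 1.
β̂_MAP = 368 / (96 + 1) = 368/97 ≈ 3.794.

β̂_MAP = 3.794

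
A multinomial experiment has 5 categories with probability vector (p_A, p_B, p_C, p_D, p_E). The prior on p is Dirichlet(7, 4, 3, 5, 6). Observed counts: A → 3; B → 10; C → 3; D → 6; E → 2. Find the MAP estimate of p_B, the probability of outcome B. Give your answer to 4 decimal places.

The posterior is Dirichlet(αᵢ + nᵢ) = Dirichlet(10, 14, 6, 11, 8).
For a Dirichlet(a₁,…,a_K) with all aᵢ > 1, the mode has j-th component (aⱼ − 1)/(Σaᵢ − K).
Here Σaᵢ = 49 and K = 5, so p_B = (14 − 1)/(49 − 5) = 13/44 ≈ 0.2955.

MAP estimate of p_B = 0.2955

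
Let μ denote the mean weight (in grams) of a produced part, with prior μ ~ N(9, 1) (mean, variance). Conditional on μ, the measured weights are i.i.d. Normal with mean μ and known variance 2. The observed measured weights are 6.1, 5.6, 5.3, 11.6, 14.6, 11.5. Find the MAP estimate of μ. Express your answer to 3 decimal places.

μ̂_MAP = 9.088

n = 6; x̄ = (6.1 + 5.6 + 5.3 + 11.6 + 14.6 + 11.5)/6 = 54.7/6 = 547/60 ≈ 9.1167.
For a Normal prior and Normal likelihood with known variance, the posterior is Normal; its mode equals its mean, the precision-weighted average.
Prior precision 1/σ₀² = 1/1 = 1; data precision n/σ² = 6/2 = 3.
μ̂ = (1·9 + 3·(547/60)) / (1 + 3) = 36.35/4 = 9.0875 ≈ 9.088.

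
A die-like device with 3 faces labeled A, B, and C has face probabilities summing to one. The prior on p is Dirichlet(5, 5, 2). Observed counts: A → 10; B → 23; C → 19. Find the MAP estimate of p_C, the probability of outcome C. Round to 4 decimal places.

MAP estimate of p_C = 0.3279

The posterior is Dirichlet(αᵢ + nᵢ) = Dirichlet(15, 28, 21).
For a Dirichlet(a₁,…,a_K) with all aᵢ > 1, the mode has j-th component (aⱼ − 1)/(Σaᵢ − K).
Here Σaᵢ = 64 and K = 3, so p_C = (21 − 1)/(64 − 3) = 20/61 ≈ 0.3279.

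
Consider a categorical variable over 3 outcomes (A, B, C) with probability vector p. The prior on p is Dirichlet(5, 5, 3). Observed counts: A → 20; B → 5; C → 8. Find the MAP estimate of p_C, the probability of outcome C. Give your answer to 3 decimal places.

MAP estimate of p_C = 0.233

The posterior is Dirichlet(αᵢ + nᵢ) = Dirichlet(25, 10, 11).
For a Dirichlet(a₁,…,a_K) with all aᵢ > 1, the mode has j-th component (aⱼ − 1)/(Σaᵢ − K).
Here Σaᵢ = 46 and K = 3, so p_C = (11 − 1)/(46 − 3) = 10/43 ≈ 0.233.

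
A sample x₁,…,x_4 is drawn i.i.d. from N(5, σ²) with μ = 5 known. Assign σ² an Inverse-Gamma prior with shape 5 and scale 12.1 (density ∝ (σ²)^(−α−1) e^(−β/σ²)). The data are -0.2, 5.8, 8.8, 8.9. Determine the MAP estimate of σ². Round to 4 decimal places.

σ̂²_MAP = 5.0956

Sum of squared deviations about the known mean: SS = (-0.2−5)² + (5.8−5)² + (8.8−5)² + (8.9−5)² = 57.33.
The Normal likelihood contributes (σ²)^(−n/2) exp(−SS/(2σ²)), so the posterior is Inverse-Gamma(α + n/2, β + SS/2) = Inverse-Gamma(7, 40.765).
The mode of Inverse-Gamma(a, b) is b/(a+1) = 40.765/8 ≈ 5.0956.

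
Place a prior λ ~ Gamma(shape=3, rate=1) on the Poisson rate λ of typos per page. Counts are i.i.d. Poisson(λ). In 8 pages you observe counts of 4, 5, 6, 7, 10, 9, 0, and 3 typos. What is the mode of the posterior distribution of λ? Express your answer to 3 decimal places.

Σxᵢ = 4+5+6+7+10+9+0+3 = 44, with n = 8.
Posterior ∝ λ^2e^(−1λ) · λ^44e^(−8λ) = λ^46e^(−9λ), i.e. Gamma(shape=47, rate=9).
The mode of a Gamma(a, b) with a ≥ 1 (shape–rate) is (a−1)/b = 46/9 ≈ 5.111.

λ̂_MAP = 5.111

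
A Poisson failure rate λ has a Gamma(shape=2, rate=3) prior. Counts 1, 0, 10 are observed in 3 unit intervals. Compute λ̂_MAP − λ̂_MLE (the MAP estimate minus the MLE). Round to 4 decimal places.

Σxᵢ = 11. Posterior is Gamma(13, 6); MAP = (13−1)/6 = 12/6 ≈ 2.00000.
MLE = x̄ = 11/3 ≈ 3.66667.
Difference = 12/6 − 11/3 = -5/3 ≈ -1.6667.

MAP − MLE = -1.6667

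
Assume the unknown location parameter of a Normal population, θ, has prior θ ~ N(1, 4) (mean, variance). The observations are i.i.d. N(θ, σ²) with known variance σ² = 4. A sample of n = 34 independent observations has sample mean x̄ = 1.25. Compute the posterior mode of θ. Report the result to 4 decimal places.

θ̂_MAP = 1.2429

n = 34, x̄ = 1.25.
For a Normal prior and Normal likelihood with known variance, the posterior is Normal; its mode equals its mean, the precision-weighted average.
Prior precision 1/σ₀² = 1/4 = 0.25; data precision n/σ² = 34/4 = 8.5.
θ̂ = (0.25·1 + 8.5·1.25) / (0.25 + 8.5) = 10.875/8.75 = 87/70 ≈ 1.2429.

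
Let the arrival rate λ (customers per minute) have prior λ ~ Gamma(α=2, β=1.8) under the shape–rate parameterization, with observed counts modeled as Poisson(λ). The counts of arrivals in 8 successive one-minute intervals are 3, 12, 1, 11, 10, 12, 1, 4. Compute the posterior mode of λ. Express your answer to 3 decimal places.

Σxᵢ = 3+12+1+11+10+12+1+4 = 54, with n = 8.
Posterior ∝ λe^(−1.8λ) · λ^54e^(−8λ) = λ^55e^(−9.8λ), i.e. Gamma(shape=56, rate=9.8).
The mode of a Gamma(a, b) with a ≥ 1 (shape–rate) is (a−1)/b = 55/9.8 ≈ 5.612.

λ̂_MAP = 5.612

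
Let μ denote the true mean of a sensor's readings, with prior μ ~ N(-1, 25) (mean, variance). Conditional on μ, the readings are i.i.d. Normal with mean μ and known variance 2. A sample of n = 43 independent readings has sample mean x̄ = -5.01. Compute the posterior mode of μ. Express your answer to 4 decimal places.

μ̂_MAP = -5.0026

n = 43, x̄ = -5.01.
For a Normal prior and Normal likelihood with known variance, the posterior is Normal; its mode equals its mean, the precision-weighted average.
Prior precision 1/σ₀² = 1/25 = 0.04; data precision n/σ² = 43/2 = 21.5.
μ̂ = (0.04·(-1) + 21.5·(-5.01)) / (0.04 + 21.5) = (-107.755)/21.54 = -21551/4308 ≈ -5.0026.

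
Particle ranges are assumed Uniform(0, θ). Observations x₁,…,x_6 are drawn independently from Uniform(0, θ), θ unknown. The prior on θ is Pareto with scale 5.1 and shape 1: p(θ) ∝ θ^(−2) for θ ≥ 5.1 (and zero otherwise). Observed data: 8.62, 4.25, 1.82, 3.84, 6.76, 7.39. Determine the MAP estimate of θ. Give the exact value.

The Uniform(0, θ) likelihood is θ^(−n) for θ ≥ max(xᵢ), zero otherwise. Here max(xᵢ) = 8.62.
Posterior ∝ θ^(−2) · θ^(−6) = θ^(−8) on θ ≥ max(5.1, 8.62) = 8.62.
This density is strictly decreasing in θ, so the posterior mode lies at the lower boundary of the support.

θ̂_MAP = 8.62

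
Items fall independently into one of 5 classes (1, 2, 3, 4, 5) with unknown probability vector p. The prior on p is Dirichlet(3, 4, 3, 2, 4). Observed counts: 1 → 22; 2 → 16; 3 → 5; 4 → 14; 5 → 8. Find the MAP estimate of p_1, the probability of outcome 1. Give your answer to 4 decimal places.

The posterior is Dirichlet(αᵢ + nᵢ) = Dirichlet(25, 20, 8, 16, 12).
For a Dirichlet(a₁,…,a_K) with all aᵢ > 1, the mode has j-th component (aⱼ − 1)/(Σaᵢ − K).
Here Σaᵢ = 81 and K = 5, so p_1 = (25 − 1)/(81 − 5) = 24/76 ≈ 0.3158.

MAP estimate: 0.3158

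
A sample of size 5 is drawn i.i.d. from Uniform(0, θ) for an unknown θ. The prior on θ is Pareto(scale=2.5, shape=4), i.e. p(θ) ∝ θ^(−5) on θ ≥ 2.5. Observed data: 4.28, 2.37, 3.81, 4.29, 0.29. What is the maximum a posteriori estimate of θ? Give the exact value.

θ̂_MAP = 4.29

The Uniform(0, θ) likelihood is θ^(−n) for θ ≥ max(xᵢ), zero otherwise. Here max(xᵢ) = 4.29.
Posterior ∝ θ^(−5) · θ^(−5) = θ^(−10) on θ ≥ max(2.5, 4.29) = 4.29.
This density is strictly decreasing in θ, so the posterior mode lies at the lower boundary of the support.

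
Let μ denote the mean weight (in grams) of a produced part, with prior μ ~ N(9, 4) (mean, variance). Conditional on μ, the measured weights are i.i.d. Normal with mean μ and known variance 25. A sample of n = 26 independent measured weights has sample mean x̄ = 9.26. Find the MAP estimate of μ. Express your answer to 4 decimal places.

n = 26, x̄ = 9.26.
For a Normal prior and Normal likelihood with known variance, the posterior is Normal; its mode equals its mean, the precision-weighted average.
Prior precision 1/σ₀² = 1/4 = 0.25; data precision n/σ² = 26/25 = 1.04.
μ̂ = (0.25·9 + 1.04·9.26) / (0.25 + 1.04) = 11.8804/1.29 = 29701/3225 ≈ 9.2096.

μ̂_MAP = 9.2096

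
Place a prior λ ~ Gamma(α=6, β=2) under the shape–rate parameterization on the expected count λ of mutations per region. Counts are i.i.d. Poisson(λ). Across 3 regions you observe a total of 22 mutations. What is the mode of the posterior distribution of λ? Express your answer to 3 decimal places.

λ̂_MAP = 5.400

Σxᵢ = 22, n = 3.
Posterior ∝ λ^5e^(−2λ) · λ^22e^(−3λ) = λ^27e^(−5λ), i.e. Gamma(shape=28, rate=5).
The mode of a Gamma(a, b) with a ≥ 1 (shape–rate) is (a−1)/b = 27/5 ≈ 5.400.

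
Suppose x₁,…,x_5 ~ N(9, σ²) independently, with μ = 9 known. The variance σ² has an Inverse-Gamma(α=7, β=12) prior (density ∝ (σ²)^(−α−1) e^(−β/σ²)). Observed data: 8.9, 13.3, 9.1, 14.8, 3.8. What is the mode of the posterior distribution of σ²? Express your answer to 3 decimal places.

σ̂²_MAP = 4.914

Sum of squared deviations about the known mean: SS = (8.9−9)² + (13.3−9)² + (9.1−9)² + (14.8−9)² + (3.8−9)² = 79.19.
The Normal likelihood contributes (σ²)^(−n/2) exp(−SS/(2σ²)), so the posterior is Inverse-Gamma(α + n/2, β + SS/2) = Inverse-Gamma(9.5, 51.595).
The mode of Inverse-Gamma(a, b) is b/(a+1) = 51.595/10.5 ≈ 4.914.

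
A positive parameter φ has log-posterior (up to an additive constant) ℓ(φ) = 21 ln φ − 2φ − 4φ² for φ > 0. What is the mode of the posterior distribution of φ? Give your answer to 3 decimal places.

φ̂_MAP = 1.500

ℓ'(φ) = 21/φ − 2 − 8φ. Setting this to zero and multiplying by φ: 8φ² + 2φ − 21 = 0.
φ = (−2 + √(2² + 4·8·21)) / (2·8) = (−2 + √676) / 16 = (−2 + 26)/16 = 3/2.
ℓ''(φ) = −21/φ² − 8 < 0, confirming a maximum.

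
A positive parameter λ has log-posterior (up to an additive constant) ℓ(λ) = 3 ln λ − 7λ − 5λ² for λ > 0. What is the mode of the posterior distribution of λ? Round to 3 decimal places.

ℓ'(λ) = 3/λ − 7 − 10λ. Setting this to zero and multiplying by λ: 10λ² + 7λ − 3 = 0.
λ = (−7 + √(7² + 4·10·3)) / (2·10) = (−7 + √169) / 20 = (−7 + 13)/20 = 3/10.
ℓ''(λ) = −3/λ² − 10 < 0, confirming a maximum.

λ̂_MAP = 0.300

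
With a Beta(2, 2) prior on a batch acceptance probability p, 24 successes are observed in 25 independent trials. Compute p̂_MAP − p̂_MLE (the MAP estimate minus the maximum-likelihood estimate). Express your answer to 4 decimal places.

Posterior is Beta(26, 3); MAP = (26−1)/(29−2) = 25/27 ≈ 0.92593.
MLE ignores the prior: p̂_MLE = k/n = 24/25 ≈ 0.96000.
Difference = 25/27 − 24/25 = -23/675 ≈ -0.0341.

MAP − MLE = -0.0341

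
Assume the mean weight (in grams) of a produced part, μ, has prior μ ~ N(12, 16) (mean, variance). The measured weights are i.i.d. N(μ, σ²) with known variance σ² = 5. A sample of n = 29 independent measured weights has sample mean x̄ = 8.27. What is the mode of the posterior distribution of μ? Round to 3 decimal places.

μ̂_MAP = 8.310

n = 29, x̄ = 8.27.
For a Normal prior and Normal likelihood with known variance, the posterior is Normal; its mode equals its mean, the precision-weighted average.
Prior precision 1/σ₀² = 1/16 = 0.0625; data precision n/σ² = 29/5 = 5.8.
μ̂ = (0.0625·12 + 5.8·8.27) / (0.0625 + 5.8) = 48.716/5.8625 = 97432/11725 ≈ 8.310.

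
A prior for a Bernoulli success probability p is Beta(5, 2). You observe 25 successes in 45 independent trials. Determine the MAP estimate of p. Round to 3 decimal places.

Prior: Beta(5, 2).
Data: 25 successes in 45 trials. The binomial likelihood contributes p^25(1−p)^20, so the posterior is Beta(5+25, 2+20) = Beta(30, 22).
For Beta(a, b) with a, b > 1 the mode is (a−1)/(a+b−2) = 29/50 ≈ 0.580.

p̂_MAP = 0.580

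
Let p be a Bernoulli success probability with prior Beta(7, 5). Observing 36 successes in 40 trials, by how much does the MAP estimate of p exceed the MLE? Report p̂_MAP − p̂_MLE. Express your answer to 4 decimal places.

Posterior is Beta(43, 9); MAP = (43−1)/(52−2) = 42/50 ≈ 0.84000.
MLE ignores the prior: p̂_MLE = k/n = 36/40 ≈ 0.90000.
Difference = 42/50 − 36/40 = -3/50 ≈ -0.0600.

MAP − MLE = -0.0600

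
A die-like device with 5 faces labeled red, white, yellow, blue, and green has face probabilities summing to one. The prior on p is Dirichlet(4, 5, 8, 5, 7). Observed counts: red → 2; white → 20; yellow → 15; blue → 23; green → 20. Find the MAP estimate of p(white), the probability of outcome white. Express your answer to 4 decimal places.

MAP estimate of p(white) = 0.2308

The posterior is Dirichlet(αᵢ + nᵢ) = Dirichlet(6, 25, 23, 28, 27).
For a Dirichlet(a₁,…,a_K) with all aᵢ > 1, the mode has j-th component (aⱼ − 1)/(Σaᵢ − K).
Here Σaᵢ = 109 and K = 5, so p(white) = (25 − 1)/(109 − 5) = 24/104 ≈ 0.2308.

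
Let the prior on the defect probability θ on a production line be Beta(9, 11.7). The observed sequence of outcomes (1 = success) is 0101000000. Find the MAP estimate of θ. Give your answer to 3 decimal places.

Prior: Beta(9, 11.7).
Data: 2 successes in 10 trials (from the sequence). The binomial likelihood contributes θ^2(1−θ)^8, so the posterior is Beta(9+2, 11.7+8) = Beta(11, 19.7).
For Beta(a, b) with a, b > 1 the mode is (a−1)/(a+b−2) = 10/28.7 ≈ 0.348.

θ̂_MAP = 0.348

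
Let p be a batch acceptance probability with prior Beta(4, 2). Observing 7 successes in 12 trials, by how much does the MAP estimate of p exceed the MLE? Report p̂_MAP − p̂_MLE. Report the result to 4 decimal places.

MAP − MLE = 0.0417

Posterior is Beta(11, 7); MAP = (11−1)/(18−2) = 10/16 ≈ 0.62500.
MLE ignores the prior: p̂_MLE = k/n = 7/12 ≈ 0.58333.
Difference = 10/16 − 7/12 = 1/24 ≈ 0.0417.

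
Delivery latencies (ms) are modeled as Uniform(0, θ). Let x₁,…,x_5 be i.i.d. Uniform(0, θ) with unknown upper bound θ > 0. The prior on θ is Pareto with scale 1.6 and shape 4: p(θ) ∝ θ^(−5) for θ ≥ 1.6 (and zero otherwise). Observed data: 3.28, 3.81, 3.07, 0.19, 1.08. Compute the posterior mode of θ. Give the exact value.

The Uniform(0, θ) likelihood is θ^(−n) for θ ≥ max(xᵢ), zero otherwise. Here max(xᵢ) = 3.81.
Posterior ∝ θ^(−5) · θ^(−5) = θ^(−10) on θ ≥ max(1.6, 3.81) = 3.81.
This density is strictly decreasing in θ, so the posterior mode lies at the lower boundary of the support.

θ̂_MAP = 3.81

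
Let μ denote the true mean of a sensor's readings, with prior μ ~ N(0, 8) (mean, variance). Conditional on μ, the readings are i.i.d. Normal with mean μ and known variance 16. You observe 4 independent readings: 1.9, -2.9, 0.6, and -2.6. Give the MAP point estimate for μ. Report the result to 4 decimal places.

n = 4; x̄ = (1.9 + (-2.9) + 0.6 + (-2.6))/4 = -3/4 = -0.75.
For a Normal prior and Normal likelihood with known variance, the posterior is Normal; its mode equals its mean, the precision-weighted average.
Prior precision 1/σ₀² = 1/8 = 0.125; data precision n/σ² = 4/16 = 0.25.
μ̂ = (0.125·0 + 0.25·(-0.75)) / (0.125 + 0.25) = (-0.1875)/0.375 = -0.5000.

μ̂_MAP = -0.5000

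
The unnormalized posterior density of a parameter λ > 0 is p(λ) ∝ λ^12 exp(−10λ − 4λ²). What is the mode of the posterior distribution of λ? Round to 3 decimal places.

λ̂_MAP = 0.750

ℓ'(λ) = 12/λ − 10 − 8λ. Setting this to zero and multiplying by λ: 8λ² + 10λ − 12 = 0.
λ = (−10 + √(10² + 4·8·12)) / (2·8) = (−10 + √484) / 16 = (−10 + 22)/16 = 3/4.
ℓ''(λ) = −12/λ² − 8 < 0, confirming a maximum.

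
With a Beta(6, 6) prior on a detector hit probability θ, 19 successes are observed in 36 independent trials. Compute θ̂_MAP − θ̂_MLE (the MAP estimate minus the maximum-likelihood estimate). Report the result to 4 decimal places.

Posterior is Beta(25, 23); MAP = (25−1)/(48−2) = 24/46 ≈ 0.52174.
MLE ignores the prior: θ̂_MLE = k/n = 19/36 ≈ 0.52778.
Difference = 24/46 − 19/36 = -5/828 ≈ -0.0060.

MAP − MLE = -0.0060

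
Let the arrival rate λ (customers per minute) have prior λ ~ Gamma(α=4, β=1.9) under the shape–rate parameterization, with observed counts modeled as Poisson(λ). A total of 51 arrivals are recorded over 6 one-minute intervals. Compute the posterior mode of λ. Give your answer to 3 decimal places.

λ̂_MAP = 6.835

Σxᵢ = 51, n = 6.
Posterior ∝ λ^3e^(−1.9λ) · λ^51e^(−6λ) = λ^54e^(−7.9λ), i.e. Gamma(shape=55, rate=7.9).
The mode of a Gamma(a, b) with a ≥ 1 (shape–rate) is (a−1)/b = 54/7.9 ≈ 6.835.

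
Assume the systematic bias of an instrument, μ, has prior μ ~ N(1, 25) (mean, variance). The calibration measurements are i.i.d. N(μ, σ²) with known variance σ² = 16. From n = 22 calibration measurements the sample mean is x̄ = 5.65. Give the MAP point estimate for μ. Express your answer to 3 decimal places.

μ̂_MAP = 5.519

n = 22, x̄ = 5.65.
For a Normal prior and Normal likelihood with known variance, the posterior is Normal; its mode equals its mean, the precision-weighted average.
Prior precision 1/σ₀² = 1/25 = 0.04; data precision n/σ² = 22/16 = 1.375.
μ̂ = (0.04·1 + 1.375·5.65) / (0.04 + 1.375) = 7.80875/1.415 = 6247/1132 ≈ 5.519.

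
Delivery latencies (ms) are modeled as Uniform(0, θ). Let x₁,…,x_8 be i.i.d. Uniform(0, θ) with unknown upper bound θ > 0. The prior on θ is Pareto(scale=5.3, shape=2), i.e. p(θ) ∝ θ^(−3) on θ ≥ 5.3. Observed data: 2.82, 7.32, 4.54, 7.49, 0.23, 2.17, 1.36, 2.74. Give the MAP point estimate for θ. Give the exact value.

The Uniform(0, θ) likelihood is θ^(−n) for θ ≥ max(xᵢ), zero otherwise. Here max(xᵢ) = 7.49.
Posterior ∝ θ^(−3) · θ^(−8) = θ^(−11) on θ ≥ max(5.3, 7.49) = 7.49.
This density is strictly decreasing in θ, so the posterior mode lies at the lower boundary of the support.

θ̂_MAP = 7.49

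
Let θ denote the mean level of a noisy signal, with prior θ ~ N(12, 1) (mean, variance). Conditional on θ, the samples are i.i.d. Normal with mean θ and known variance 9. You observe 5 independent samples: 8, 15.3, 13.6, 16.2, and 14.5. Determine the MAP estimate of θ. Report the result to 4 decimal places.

θ̂_MAP = 12.5429

n = 5; x̄ = (8 + 15.3 + 13.6 + 16.2 + 14.5)/5 = 67.6/5 = 13.52.
For a Normal prior and Normal likelihood with known variance, the posterior is Normal; its mode equals its mean, the precision-weighted average.
Prior precision 1/σ₀² = 1/1 = 1; data precision n/σ² = 5/9.
θ̂ = (1·12 + (5/9)·13.52) / (1 + 5/9) = (878/45)/(14/9) = 439/35 ≈ 12.5429.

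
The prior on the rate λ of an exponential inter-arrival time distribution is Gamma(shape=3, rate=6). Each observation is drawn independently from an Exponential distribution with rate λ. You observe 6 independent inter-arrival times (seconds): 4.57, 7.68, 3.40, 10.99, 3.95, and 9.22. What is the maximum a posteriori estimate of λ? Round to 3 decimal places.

The Exponential(rate=λ) likelihood is ∝ λ^n e^(−λΣtᵢ). Here n = 6 and Σtᵢ = 4.57 + 7.68 + 3.40 + 10.99 + 3.95 + 9.22 = 39.81.
Posterior ∝ λ^2e^(−6λ) · λ^6e^(−39.81λ) = λ^8e^(−45.81λ), i.e. Gamma(9, 45.81).
Mode = (a−1)/b = 8/45.81 ≈ 0.175.

λ̂_MAP = 0.175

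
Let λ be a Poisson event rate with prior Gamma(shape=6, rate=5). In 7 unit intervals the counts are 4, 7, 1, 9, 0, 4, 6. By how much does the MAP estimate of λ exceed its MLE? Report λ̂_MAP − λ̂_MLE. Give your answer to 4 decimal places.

Σxᵢ = 31. Posterior is Gamma(37, 12); MAP = (37−1)/12 = 36/12 ≈ 3.00000.
MLE = x̄ = 31/7 ≈ 4.42857.
Difference = 36/12 − 31/7 = -10/7 ≈ -1.4286.

MAP − MLE = -1.4286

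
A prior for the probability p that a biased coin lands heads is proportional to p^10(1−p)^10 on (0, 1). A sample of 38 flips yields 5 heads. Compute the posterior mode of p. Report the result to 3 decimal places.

The prior density ∝ p^10(1−p)^10 is the kernel of Beta(11, 11).
Data: 5 successes in 38 trials. The binomial likelihood contributes p^5(1−p)^33, so the posterior is Beta(11+5, 11+33) = Beta(16, 44).
For Beta(a, b) with a, b > 1 the mode is (a−1)/(a+b−2) = 15/58 ≈ 0.259.

p̂_MAP = 0.259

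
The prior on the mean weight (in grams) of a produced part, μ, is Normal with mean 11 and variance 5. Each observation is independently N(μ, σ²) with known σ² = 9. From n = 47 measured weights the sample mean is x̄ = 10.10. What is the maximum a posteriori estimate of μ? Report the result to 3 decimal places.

n = 47, x̄ = 10.10.
For a Normal prior and Normal likelihood with known variance, the posterior is Normal; its mode equals its mean, the precision-weighted average.
Prior precision 1/σ₀² = 1/5 = 0.2; data precision n/σ² = 47/9.
μ̂ = (0.2·11 + (47/9)·10.1) / (0.2 + 47/9) = (989/18)/(244/45) = 4945/488 ≈ 10.133.

μ̂_MAP = 10.133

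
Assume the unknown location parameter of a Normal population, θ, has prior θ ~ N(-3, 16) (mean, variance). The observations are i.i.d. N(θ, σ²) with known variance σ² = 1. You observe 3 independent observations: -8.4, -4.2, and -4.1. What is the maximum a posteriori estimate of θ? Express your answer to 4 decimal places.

θ̂_MAP = -5.5143

n = 3; x̄ = ((-8.4) + (-4.2) + (-4.1))/3 = -16.7/3 = -167/30 ≈ -5.5667.
For a Normal prior and Normal likelihood with known variance, the posterior is Normal; its mode equals its mean, the precision-weighted average.
Prior precision 1/σ₀² = 1/16 = 0.0625; data precision n/σ² = 3/1 = 3.
θ̂ = (0.0625·(-3) + 3·(-167/30)) / (0.0625 + 3) = (-16.8875)/3.0625 = -193/35 ≈ -5.5143.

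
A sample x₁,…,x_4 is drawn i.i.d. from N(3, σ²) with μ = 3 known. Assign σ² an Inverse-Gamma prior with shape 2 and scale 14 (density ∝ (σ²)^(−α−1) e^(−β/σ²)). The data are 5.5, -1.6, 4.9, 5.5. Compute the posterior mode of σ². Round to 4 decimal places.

Sum of squared deviations about the known mean: SS = (5.5−3)² + (-1.6−3)² + (4.9−3)² + (5.5−3)² = 37.27.
The Normal likelihood contributes (σ²)^(−n/2) exp(−SS/(2σ²)), so the posterior is Inverse-Gamma(α + n/2, β + SS/2) = Inverse-Gamma(4, 32.635).
The mode of Inverse-Gamma(a, b) is b/(a+1) = 32.635/5 ≈ 6.5270.

σ̂²_MAP = 6.5270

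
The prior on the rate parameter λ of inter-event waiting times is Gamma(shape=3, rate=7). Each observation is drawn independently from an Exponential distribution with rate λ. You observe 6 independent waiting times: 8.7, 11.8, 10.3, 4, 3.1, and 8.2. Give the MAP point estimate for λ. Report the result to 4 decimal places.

The Exponential(rate=λ) likelihood is ∝ λ^n e^(−λΣtᵢ). Here n = 6 and Σtᵢ = 8.7 + 11.8 + 10.3 + 4 + 3.1 + 8.2 = 46.1.
Posterior ∝ λ^2e^(−7λ) · λ^6e^(−46.1λ) = λ^8e^(−53.1λ), i.e. Gamma(9, 53.1).
Mode = (a−1)/b = 8/53.1 ≈ 0.1507.

λ̂_MAP = 0.1507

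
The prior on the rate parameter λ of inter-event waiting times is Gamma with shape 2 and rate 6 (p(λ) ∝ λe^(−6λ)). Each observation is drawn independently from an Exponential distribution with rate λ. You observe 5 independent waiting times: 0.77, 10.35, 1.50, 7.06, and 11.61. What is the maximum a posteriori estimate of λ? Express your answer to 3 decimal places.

The Exponential(rate=λ) likelihood is ∝ λ^n e^(−λΣtᵢ). Here n = 5 and Σtᵢ = 0.77 + 10.35 + 1.50 + 7.06 + 11.61 = 31.29.
Posterior ∝ λe^(−6λ) · λ^5e^(−31.29λ) = λ^6e^(−37.29λ), i.e. Gamma(7, 37.29).
Mode = (a−1)/b = 6/37.29 ≈ 0.161.

λ̂_MAP = 0.161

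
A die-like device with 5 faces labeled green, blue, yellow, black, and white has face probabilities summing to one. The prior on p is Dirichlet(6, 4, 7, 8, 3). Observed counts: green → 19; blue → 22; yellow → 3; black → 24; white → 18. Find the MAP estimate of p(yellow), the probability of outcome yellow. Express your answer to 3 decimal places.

The posterior is Dirichlet(αᵢ + nᵢ) = Dirichlet(25, 26, 10, 32, 21).
For a Dirichlet(a₁,…,a_K) with all aᵢ > 1, the mode has j-th component (aⱼ − 1)/(Σaᵢ − K).
Here Σaᵢ = 114 and K = 5, so p(yellow) = (10 − 1)/(114 − 5) = 9/109 ≈ 0.083.

MAP estimate of p(yellow) = 0.083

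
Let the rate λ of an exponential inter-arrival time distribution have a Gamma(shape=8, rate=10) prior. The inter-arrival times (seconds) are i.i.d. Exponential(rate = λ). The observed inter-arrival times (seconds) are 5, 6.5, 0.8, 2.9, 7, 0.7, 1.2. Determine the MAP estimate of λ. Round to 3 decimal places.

λ̂_MAP = 0.411

The Exponential(rate=λ) likelihood is ∝ λ^n e^(−λΣtᵢ). Here n = 7 and Σtᵢ = 5 + 6.5 + 0.8 + 2.9 + 7 + 0.7 + 1.2 = 24.1.
Posterior ∝ λ^7e^(−10λ) · λ^7e^(−24.1λ) = λ^14e^(−34.1λ), i.e. Gamma(15, 34.1).
Mode = (a−1)/b = 14/34.1 ≈ 0.411.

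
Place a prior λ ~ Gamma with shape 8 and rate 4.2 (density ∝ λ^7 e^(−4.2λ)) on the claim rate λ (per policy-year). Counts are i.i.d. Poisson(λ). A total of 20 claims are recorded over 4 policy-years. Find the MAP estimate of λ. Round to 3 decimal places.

λ̂_MAP = 3.293

Σxᵢ = 20, n = 4.
Posterior ∝ λ^7e^(−4.2λ) · λ^20e^(−4λ) = λ^27e^(−8.2λ), i.e. Gamma(shape=28, rate=8.2).
The mode of a Gamma(a, b) with a ≥ 1 (shape–rate) is (a−1)/b = 27/8.2 ≈ 3.293.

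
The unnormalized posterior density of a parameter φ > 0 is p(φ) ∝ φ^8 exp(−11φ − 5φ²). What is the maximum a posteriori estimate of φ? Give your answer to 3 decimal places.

ℓ'(φ) = 8/φ − 11 − 10φ. Setting this to zero and multiplying by φ: 10φ² + 11φ − 8 = 0.
φ = (−11 + √(11² + 4·10·8)) / (2·10) = (−11 + √441) / 20 = (−11 + 21)/20 = 1/2.
ℓ''(φ) = −8/φ² − 10 < 0, confirming a maximum.

φ̂_MAP = 0.500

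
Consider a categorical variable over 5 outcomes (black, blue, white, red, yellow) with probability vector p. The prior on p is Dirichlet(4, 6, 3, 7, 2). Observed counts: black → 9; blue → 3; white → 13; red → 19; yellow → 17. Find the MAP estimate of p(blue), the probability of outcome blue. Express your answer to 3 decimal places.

MAP estimate of p(blue) = 0.103

The posterior is Dirichlet(αᵢ + nᵢ) = Dirichlet(13, 9, 16, 26, 19).
For a Dirichlet(a₁,…,a_K) with all aᵢ > 1, the mode has j-th component (aⱼ − 1)/(Σaᵢ − K).
Here Σaᵢ = 83 and K = 5, so p(blue) = (9 − 1)/(83 − 5) = 8/78 ≈ 0.103.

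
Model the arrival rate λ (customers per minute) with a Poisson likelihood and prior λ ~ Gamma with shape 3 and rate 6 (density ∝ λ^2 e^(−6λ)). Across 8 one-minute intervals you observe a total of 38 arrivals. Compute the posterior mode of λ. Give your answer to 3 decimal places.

Σxᵢ = 38, n = 8.
Posterior ∝ λ^2e^(−6λ) · λ^38e^(−8λ) = λ^40e^(−14λ), i.e. Gamma(shape=41, rate=14).
The mode of a Gamma(a, b) with a ≥ 1 (shape–rate) is (a−1)/b = 40/14 ≈ 2.857.

λ̂_MAP = 2.857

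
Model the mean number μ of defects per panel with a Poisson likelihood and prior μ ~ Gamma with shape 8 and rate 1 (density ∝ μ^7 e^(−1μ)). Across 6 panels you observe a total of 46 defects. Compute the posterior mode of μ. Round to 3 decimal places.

Σxᵢ = 46, n = 6.
Posterior ∝ μ^7e^(−1μ) · μ^46e^(−6μ) = μ^53e^(−7μ), i.e. Gamma(shape=54, rate=7).
The mode of a Gamma(a, b) with a ≥ 1 (shape–rate) is (a−1)/b = 53/7 ≈ 7.571.

μ̂_MAP = 7.571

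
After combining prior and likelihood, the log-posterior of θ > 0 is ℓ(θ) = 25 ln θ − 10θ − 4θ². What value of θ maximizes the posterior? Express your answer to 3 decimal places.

ℓ'(θ) = 25/θ − 10 − 8θ. Setting this to zero and multiplying by θ: 8θ² + 10θ − 25 = 0.
θ = (−10 + √(10² + 4·8·25)) / (2·8) = (−10 + √900) / 16 = (−10 + 30)/16 = 5/4.
ℓ''(θ) = −25/θ² − 8 < 0, confirming a maximum.

θ̂_MAP = 1.250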